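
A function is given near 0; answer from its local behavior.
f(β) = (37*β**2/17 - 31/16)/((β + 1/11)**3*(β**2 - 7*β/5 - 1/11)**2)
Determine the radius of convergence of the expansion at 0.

Denominator factor (β**2 - 7*β/5 - 1/11)^2: discriminant 639/275, real irrational roots 7/10 + (3/110)*sqrt(781) and 7/10 - (3/110)*sqrt(781); poles of order 2, moduli 7/10 + (3/110)*sqrt(781) and -7/10 + (3/110)*sqrt(781).
Denominator factor (β + 1/11)^3: pole of order 3 at -1/11, modulus 1/11.
The radius of convergence is the smallest modulus among the singular points: -7/10 + (3/110)*sqrt(781).

The radius of convergence is -7/10 + (3/110)*sqrt(781).


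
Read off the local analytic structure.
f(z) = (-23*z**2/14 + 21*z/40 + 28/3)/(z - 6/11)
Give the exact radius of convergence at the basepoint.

The radius of convergence is 6/11.

Denominator factor (z - 6/11): pole of order 1 at 6/11, modulus 6/11.
The radius of convergence is the smallest modulus among the singular points: 6/11.


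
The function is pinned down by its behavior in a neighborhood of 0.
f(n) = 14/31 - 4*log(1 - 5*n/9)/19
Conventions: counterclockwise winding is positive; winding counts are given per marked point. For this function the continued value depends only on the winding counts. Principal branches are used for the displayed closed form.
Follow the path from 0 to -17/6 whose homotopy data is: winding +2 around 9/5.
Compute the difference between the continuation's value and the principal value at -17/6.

Continued minus principal equals -(16/19)*pi*i.

The rational part is single-valued and drops out of the difference; each branch term changes only by its own monodromy.
(-4/19)*log(1 - n/(9/5)): each positive loop around 9/5 adds 2*pi*i to the log, so winding +2 contributes (-4/19)*(2)*2*pi*i = -(16/19)*pi*i.
Summing the contributions at n = -17/6 gives -(16/19)*pi*i.


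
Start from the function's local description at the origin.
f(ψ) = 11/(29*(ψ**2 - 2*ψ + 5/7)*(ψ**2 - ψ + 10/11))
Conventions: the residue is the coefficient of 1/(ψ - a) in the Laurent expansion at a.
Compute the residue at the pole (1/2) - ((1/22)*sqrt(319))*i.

The factor ψ**2 - ψ + 10/11 splits as (ψ - a)(ψ - a') with a = (1/2) - ((1/22)*sqrt(319))*i, a' = (1/2) + ((1/22)*sqrt(319))*i. At the order-1 pole a set g(ψ) = (ψ - a)*f(ψ) = [11/(29*(ψ**2 - 2*ψ + 5/7))] / (ψ - a').
Simple pole: residue = g(a) at a = (1/2) - ((1/22)*sqrt(319))*i, which is (65219/392660) - ((90629/11387140)*sqrt(319))*i.

The residue is (65219/392660) - ((90629/11387140)*sqrt(319))*i.


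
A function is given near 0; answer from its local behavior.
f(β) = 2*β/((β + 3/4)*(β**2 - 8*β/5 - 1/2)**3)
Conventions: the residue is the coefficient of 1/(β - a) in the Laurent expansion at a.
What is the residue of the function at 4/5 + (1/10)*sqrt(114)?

The factor β**2 - 8*β/5 - 1/2 splits as (β - a)(β - a') with a = 4/5 + (1/10)*sqrt(114), a' = 4/5 - (1/10)*sqrt(114). At the order-3 pole a set g(β) = (β - a)^3*f(β) = [2*β/(β + 3/4)] / (β - a')^3.
Order-3 pole: residue = g''(a)/2; g''(4/5 + (1/10)*sqrt(114)) = 768000/1030301 - (2621651000/63601511031)*sqrt(114), so the residue is 384000/1030301 - (1310825500/63601511031)*sqrt(114).

The residue is 384000/1030301 - (1310825500/63601511031)*sqrt(114).


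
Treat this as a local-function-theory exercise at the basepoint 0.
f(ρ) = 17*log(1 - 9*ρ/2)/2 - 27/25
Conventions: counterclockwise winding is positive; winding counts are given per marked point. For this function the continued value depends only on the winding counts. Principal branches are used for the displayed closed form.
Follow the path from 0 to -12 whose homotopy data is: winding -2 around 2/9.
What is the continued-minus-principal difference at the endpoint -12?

The rational part is single-valued and drops out of the difference; each branch term changes only by its own monodromy.
(17/2)*log(1 - ρ/(2/9)): each positive loop around 2/9 adds 2*pi*i to the log, so winding -2 contributes (17/2)*(-2)*2*pi*i = -(34)*pi*i.
Summing the contributions at ρ = -12 gives -(34)*pi*i.

Continued minus principal equals -(34)*pi*i.


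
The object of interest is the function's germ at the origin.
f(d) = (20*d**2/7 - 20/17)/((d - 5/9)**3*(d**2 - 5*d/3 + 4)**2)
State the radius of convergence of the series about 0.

The radius of convergence is 5/9.

Denominator factor (d**2 - 5*d/3 + 4)^2: discriminant -119/9, complex-conjugate roots (5/6) + ((1/6)*sqrt(119))*i and (5/6) - ((1/6)*sqrt(119))*i; poles of order 2, moduli 2 and 2.
Denominator factor (d - 5/9)^3: pole of order 3 at 5/9, modulus 5/9.
The radius of convergence is the smallest modulus among the singular points: 5/9.


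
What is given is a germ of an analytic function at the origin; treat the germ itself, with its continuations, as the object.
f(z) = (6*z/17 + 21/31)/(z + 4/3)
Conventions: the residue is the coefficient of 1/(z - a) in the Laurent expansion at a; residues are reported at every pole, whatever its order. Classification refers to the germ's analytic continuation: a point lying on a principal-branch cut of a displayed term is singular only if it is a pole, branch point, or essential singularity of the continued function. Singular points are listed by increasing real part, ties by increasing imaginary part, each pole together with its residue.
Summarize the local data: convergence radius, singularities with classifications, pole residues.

Radius of convergence at 0: 4/3.
At -4/3: a pole of order 1; residue 109/527.

Denominator factor (z + 4/3): pole of order 1 at -4/3, modulus 4/3.
The radius of convergence is the smallest modulus among the singular points: 4/3.
At the order-1 pole -4/3 set g(z) = (z - (-4/3))*f(z) = 6*z/17 + 21/31.
Simple pole: residue = g(a) at a = -4/3, which is 109/527.


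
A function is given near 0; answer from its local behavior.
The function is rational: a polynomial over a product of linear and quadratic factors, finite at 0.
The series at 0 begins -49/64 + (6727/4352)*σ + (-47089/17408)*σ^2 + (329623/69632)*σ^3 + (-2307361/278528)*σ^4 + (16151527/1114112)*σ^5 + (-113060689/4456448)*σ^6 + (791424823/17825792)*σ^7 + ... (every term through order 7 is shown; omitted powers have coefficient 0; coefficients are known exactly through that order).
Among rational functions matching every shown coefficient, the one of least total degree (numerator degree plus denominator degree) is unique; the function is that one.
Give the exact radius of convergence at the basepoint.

The radius of convergence is 4/7.

No rational of total degree below 2 reproduces all 8 coefficients; solving the [1/1] Pade equations on them gives f(σ) = (2*σ/17 - 7/16)/(σ + 4/7), whose expansion matches every shown term.
Denominator factor (σ + 4/7): pole of order 1 at -4/7, modulus 4/7.
The radius of convergence is the smallest modulus among the singular points: 4/7.


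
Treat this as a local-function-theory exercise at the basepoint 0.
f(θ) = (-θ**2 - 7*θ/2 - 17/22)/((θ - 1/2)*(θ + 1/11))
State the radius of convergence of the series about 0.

Denominator factor (θ + 1/11): pole of order 1 at -1/11, modulus 1/11.
Denominator factor (θ - 1/2): pole of order 1 at 1/2, modulus 1/2.
The radius of convergence is the smallest modulus among the singular points: 1/11.

The radius of convergence is 1/11.


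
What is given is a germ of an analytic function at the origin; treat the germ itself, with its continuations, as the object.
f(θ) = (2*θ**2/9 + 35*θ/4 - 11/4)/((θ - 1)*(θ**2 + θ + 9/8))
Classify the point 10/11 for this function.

Denominator factors: θ**2 + θ + 9/8 = 2769/968 at θ = 10/11; θ - 1 = -1/11 at θ = 10/11 — none vanishes.
So the germ continues analytically to 10/11.

The point is a regular point.


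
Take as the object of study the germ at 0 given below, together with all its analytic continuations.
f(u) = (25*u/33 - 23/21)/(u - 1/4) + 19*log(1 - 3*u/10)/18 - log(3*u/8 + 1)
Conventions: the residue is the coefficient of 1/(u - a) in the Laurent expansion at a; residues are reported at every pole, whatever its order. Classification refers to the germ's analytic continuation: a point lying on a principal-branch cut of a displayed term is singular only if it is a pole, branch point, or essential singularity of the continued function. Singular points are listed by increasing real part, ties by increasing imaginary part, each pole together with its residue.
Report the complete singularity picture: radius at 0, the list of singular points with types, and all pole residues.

Radius of convergence at 0: 1/4.
At -8/3: a logarithmic branch point.
At 1/4: a pole of order 1; residue -279/308.
At 10/3: a logarithmic branch point.

Denominator factor (u - 1/4): pole of order 1 at 1/4, modulus 1/4.
Branch term (19/18)*log(1 - u/(10/3)): its argument vanishes at u = 10/3, a logarithmic branch point, modulus 10/3.
Branch term (-1)*log(1 - u/(-8/3)): its argument vanishes at u = -8/3, a logarithmic branch point, modulus 8/3.
The radius of convergence is the smallest modulus among the singular points: 1/4.
The branch terms are analytic at 1/4 and contribute nothing to the residue; only the rational part matters.
At the order-1 pole 1/4 set g(u) = (u - (1/4))*(rational part) = 25*u/33 - 23/21.
Simple pole: residue = g(a) at a = 1/4, which is -279/308.
List the singular points by increasing real part (a conjugate pair: the negative imaginary part first).


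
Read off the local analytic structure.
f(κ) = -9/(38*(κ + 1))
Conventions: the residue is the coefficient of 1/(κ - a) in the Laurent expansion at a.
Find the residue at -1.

The residue is -9/38.

At the order-1 pole -1 set g(κ) = (κ - (-1))*f(κ) = -9/38.
Simple pole: residue = g(a) at a = -1, which is -9/38.


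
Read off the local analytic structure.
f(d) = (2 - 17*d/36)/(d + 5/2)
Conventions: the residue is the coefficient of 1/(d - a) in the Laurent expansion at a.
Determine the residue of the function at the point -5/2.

The residue is 229/72.

At the order-1 pole -5/2 set g(d) = (d - (-5/2))*f(d) = 2 - 17*d/36.
Simple pole: residue = g(a) at a = -5/2, which is 229/72.


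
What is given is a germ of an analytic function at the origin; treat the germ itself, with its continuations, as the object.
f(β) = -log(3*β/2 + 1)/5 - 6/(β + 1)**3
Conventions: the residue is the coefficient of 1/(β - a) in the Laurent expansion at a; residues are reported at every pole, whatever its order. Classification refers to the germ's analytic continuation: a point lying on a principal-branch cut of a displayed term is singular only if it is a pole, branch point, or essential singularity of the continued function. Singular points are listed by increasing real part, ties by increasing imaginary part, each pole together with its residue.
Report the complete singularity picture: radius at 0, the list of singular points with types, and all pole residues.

Radius of convergence at 0: 2/3.
At -1: a pole of order 3; residue 0.
At -2/3: a logarithmic branch point.

Denominator factor (β + 1)^3: pole of order 3 at -1, modulus 1.
Branch term (-1/5)*log(1 - β/(-2/3)): its argument vanishes at β = -2/3, a logarithmic branch point, modulus 2/3.
The radius of convergence is the smallest modulus among the singular points: 2/3.
The branch term is analytic at -1 and contributes nothing to the residue; only the rational part matters.
At the order-3 pole -1 set g(β) = (β - (-1))^3*(rational part) = -6.
Order-3 pole: residue = g''(a)/2; g''(-1) = 0, so the residue is 0.
List the singular points by increasing real part (a conjugate pair: the negative imaginary part first).


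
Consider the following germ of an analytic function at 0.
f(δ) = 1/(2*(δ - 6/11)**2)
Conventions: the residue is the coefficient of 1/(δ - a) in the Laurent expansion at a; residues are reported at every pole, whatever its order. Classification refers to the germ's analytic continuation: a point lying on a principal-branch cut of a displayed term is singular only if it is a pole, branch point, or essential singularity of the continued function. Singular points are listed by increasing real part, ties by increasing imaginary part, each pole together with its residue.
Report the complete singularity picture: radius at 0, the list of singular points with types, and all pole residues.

Radius of convergence at 0: 6/11.
At 6/11: a pole of order 2; residue 0.

Denominator factor (δ - 6/11)^2: pole of order 2 at 6/11, modulus 6/11.
The radius of convergence is the smallest modulus among the singular points: 6/11.
At the order-2 pole 6/11 set g(δ) = (δ - (6/11))^2*f(δ) = 1/2.
Order-2 pole: residue = g'(a); g'(6/11) = 0, so the residue is 0.


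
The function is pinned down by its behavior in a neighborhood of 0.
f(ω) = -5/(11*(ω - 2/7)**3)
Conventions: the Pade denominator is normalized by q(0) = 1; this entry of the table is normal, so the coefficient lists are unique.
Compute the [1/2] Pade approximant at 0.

The Pade approximant has numerator coefficients [1715/88, 12005/528]; denominator coefficients [1, -28/3, 49/2].

Taylor coefficients needed (expand at 0): a_0 = 1715/88, a_1 = 36015/176, a_2 = 252105/176, a_3 = 2941225/352.
Write the denominator as Q(ω) = 1 + q1*ω + q2*ω^2. Requiring Q*f - P = O(ω^4) with deg P <= 1 kills the coefficients of ω^2..ω^3 in Q*f:
  ω^2: a_2 + q1*a_1 + q2*a_0 = 0, i.e. 252105/176 + (36015/176)*q1 + (1715/88)*q2 = 0.
  ω^3: a_3 + q1*a_2 + q2*a_1 = 0, i.e. 2941225/352 + (252105/176)*q1 + (36015/176)*q2 = 0.
Solving this linear system: q1 = -28/3, q2 = 49/2.
The numerator is Q*f truncated at degree 1: P0 = a_0 = 1715/88; P1 = a_1 + q1*a_0 = 12005/528.


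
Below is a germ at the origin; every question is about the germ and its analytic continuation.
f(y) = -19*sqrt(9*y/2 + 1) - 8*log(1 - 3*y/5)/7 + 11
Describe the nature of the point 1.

There is no denominator, hence no pole anywhere.
Branch term sqrt(1 - y/(-2/9)): argument at 1 is 11/2, nonzero, so 1 is not its branch point (a point on a principal cut is still regular for the continued germ).
Branch term log(1 - y/(5/3)): argument at 1 is 2/5, nonzero, so 1 is not its branch point (a point on a principal cut is still regular for the continued germ).
So the germ continues analytically to 1.

The point is a regular point.


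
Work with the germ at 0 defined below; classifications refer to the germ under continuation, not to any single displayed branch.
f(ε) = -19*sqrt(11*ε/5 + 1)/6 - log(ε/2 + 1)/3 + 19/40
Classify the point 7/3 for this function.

The point is a regular point.

There is no denominator, hence no pole anywhere.
Branch term log(1 - ε/(-2)): argument at 7/3 is 13/6, nonzero, so 7/3 is not its branch point (a point on a principal cut is still regular for the continued germ).
Branch term sqrt(1 - ε/(-5/11)): argument at 7/3 is 92/15, nonzero, so 7/3 is not its branch point (a point on a principal cut is still regular for the continued germ).
So the germ continues analytically to 7/3.


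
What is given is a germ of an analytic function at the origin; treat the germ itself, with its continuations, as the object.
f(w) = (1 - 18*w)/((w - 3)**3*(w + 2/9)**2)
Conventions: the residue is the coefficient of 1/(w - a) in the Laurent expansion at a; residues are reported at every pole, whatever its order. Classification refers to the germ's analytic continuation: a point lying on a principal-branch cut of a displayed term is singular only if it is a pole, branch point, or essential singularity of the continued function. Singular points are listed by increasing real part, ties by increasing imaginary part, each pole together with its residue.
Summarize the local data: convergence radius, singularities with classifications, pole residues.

Radius of convergence at 0: 2/9.
At -2/9: a pole of order 2; residue 282123/707281.
At 3: a pole of order 3; residue -282123/707281.

Denominator factor (w + 2/9)^2: pole of order 2 at -2/9, modulus 2/9.
Denominator factor (w - 3)^3: pole of order 3 at 3, modulus 3.
The radius of convergence is the smallest modulus among the singular points: 2/9.
At the order-2 pole -2/9 set g(w) = (w - (-2/9))^2*f(w) = (1 - 18*w)/(w - 3)**3.
Order-2 pole: residue = g'(a); g'(-2/9) = 282123/707281, so the residue is 282123/707281.
At the order-3 pole 3 set g(w) = (w - (3))^3*f(w) = (1 - 18*w)/(w + 2/9)**2.
Order-3 pole: residue = g''(a)/2; g''(3) = -564246/707281, so the residue is -282123/707281.
List the singular points by increasing real part (a conjugate pair: the negative imaginary part first).


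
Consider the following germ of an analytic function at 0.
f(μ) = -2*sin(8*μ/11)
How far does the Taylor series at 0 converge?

The factor sin(8*μ/11) is entire and contributes no finite singular point.
The polynomial part has no poles.
No finite singular points: the Taylor series at 0 converges everywhere.

The radius of convergence is infinite.


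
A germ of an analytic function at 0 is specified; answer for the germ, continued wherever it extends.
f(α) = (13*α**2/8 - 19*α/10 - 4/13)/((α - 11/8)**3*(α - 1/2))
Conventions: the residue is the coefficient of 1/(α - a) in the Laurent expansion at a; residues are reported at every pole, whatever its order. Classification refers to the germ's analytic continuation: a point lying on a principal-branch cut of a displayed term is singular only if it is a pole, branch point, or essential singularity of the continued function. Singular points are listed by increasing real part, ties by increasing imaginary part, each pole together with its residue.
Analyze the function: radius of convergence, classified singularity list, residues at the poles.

Radius of convergence at 0: 1/2.
At 1/2: a pole of order 1; residue 4048/3185.
At 11/8: a pole of order 3; residue -4048/3185.

Denominator factor (α - 1/2): pole of order 1 at 1/2, modulus 1/2.
Denominator factor (α - 11/8)^3: pole of order 3 at 11/8, modulus 11/8.
The radius of convergence is the smallest modulus among the singular points: 1/2.
At the order-1 pole 1/2 set g(α) = (α - (1/2))*f(α) = (13*α**2/8 - 19*α/10 - 4/13)/(α - 11/8)**3.
Simple pole: residue = g(a) at a = 1/2, which is 4048/3185.
At the order-3 pole 11/8 set g(α) = (α - (11/8))^3*f(α) = (13*α**2/8 - 19*α/10 - 4/13)/(α - 1/2).
Order-3 pole: residue = g''(a)/2; g''(11/8) = -8096/3185, so the residue is -4048/3185.
List the singular points by increasing real part (a conjugate pair: the negative imaginary part first).


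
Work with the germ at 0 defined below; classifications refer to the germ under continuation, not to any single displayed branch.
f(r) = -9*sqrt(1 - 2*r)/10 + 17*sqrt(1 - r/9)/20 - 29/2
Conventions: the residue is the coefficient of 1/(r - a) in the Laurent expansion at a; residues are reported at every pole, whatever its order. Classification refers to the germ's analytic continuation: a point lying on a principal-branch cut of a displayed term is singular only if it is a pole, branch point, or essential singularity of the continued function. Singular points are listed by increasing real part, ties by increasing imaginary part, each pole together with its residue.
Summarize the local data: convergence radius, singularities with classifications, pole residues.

Radius of convergence at 0: 1/2.
At 1/2: an algebraic (square-root) branch point.
At 9: an algebraic (square-root) branch point.

Branch term (17/20)*sqrt(1 - r/(9)): its argument vanishes at r = 9, a square-root branch point, modulus 9.
Branch term (-9/10)*sqrt(1 - r/(1/2)): its argument vanishes at r = 1/2, a square-root branch point, modulus 1/2.
The radius of convergence is the smallest modulus among the singular points: 1/2.
List the singular points by increasing real part (a conjugate pair: the negative imaginary part first).


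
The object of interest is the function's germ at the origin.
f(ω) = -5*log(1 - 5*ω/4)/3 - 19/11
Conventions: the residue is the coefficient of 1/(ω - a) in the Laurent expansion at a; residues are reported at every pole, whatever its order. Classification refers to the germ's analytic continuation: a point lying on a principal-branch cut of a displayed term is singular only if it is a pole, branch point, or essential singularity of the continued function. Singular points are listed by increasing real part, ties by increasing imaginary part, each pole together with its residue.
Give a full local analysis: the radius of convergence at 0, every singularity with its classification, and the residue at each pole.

Radius of convergence at 0: 4/5.
At 4/5: a logarithmic branch point.

Branch term (-5/3)*log(1 - ω/(4/5)): its argument vanishes at ω = 4/5, a logarithmic branch point, modulus 4/5.
The radius of convergence is the smallest modulus among the singular points: 4/5.


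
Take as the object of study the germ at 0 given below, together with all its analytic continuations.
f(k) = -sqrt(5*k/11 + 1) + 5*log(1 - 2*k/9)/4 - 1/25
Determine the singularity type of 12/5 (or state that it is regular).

The point is a regular point.

There is no denominator, hence no pole anywhere.
Branch term sqrt(1 - k/(-11/5)): argument at 12/5 is 23/11, nonzero, so 12/5 is not its branch point (a point on a principal cut is still regular for the continued germ).
Branch term log(1 - k/(9/2)): argument at 12/5 is 7/15, nonzero, so 12/5 is not its branch point (a point on a principal cut is still regular for the continued germ).
So the germ continues analytically to 12/5.


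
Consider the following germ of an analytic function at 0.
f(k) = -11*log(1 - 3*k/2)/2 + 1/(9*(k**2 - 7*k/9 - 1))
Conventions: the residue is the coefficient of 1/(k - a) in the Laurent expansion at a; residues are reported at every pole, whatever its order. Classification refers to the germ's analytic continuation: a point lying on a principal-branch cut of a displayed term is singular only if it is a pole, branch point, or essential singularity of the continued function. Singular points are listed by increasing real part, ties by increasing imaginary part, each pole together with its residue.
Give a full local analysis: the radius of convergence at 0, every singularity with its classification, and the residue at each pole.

Denominator factor (k**2 - 7*k/9 - 1): discriminant 373/81, real irrational roots 7/18 + (1/18)*sqrt(373) and 7/18 - (1/18)*sqrt(373); poles of order 1, moduli 7/18 + (1/18)*sqrt(373) and -7/18 + (1/18)*sqrt(373).
Branch term (-11/2)*log(1 - k/(2/3)): its argument vanishes at k = 2/3, a logarithmic branch point, modulus 2/3.
The radius of convergence is the smallest modulus among the singular points: 2/3.
The branch term is analytic at 7/18 - (1/18)*sqrt(373) and contributes nothing to the residue; only the rational part matters.
The factor k**2 - 7*k/9 - 1 splits as (k - a)(k - a') with a = 7/18 - (1/18)*sqrt(373), a' = 7/18 + (1/18)*sqrt(373). At the order-1 pole a set g(k) = (k - a)*(rational part) = [1/9] / (k - a').
Simple pole: residue = g(a) at a = 7/18 - (1/18)*sqrt(373), which is -(1/373)*sqrt(373).
The branch term is analytic at 7/18 + (1/18)*sqrt(373) and contributes nothing to the residue; only the rational part matters.
The factor k**2 - 7*k/9 - 1 splits as (k - a)(k - a') with a = 7/18 + (1/18)*sqrt(373), a' = 7/18 - (1/18)*sqrt(373). At the order-1 pole a set g(k) = (k - a)*(rational part) = [1/9] / (k - a').
Simple pole: residue = g(a) at a = 7/18 + (1/18)*sqrt(373), which is (1/373)*sqrt(373).
List the singular points by increasing real part (a conjugate pair: the negative imaginary part first).

Radius of convergence at 0: 2/3.
At 7/18 - (1/18)*sqrt(373): a pole of order 1; residue -(1/373)*sqrt(373).
At 2/3: a logarithmic branch point.
At 7/18 + (1/18)*sqrt(373): a pole of order 1; residue (1/373)*sqrt(373).


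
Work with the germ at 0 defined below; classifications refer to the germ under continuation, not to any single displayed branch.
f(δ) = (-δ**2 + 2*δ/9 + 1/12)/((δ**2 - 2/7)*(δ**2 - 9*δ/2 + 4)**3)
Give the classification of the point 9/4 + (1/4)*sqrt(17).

The denominator factor δ**2 - 9*δ/2 + 4 vanishes at 9/4 + (1/4)*sqrt(17) and appears to the power 3; the numerator there equals -133/24 - (77/72)*sqrt(17), nonzero, and no other factor vanishes.
Hence a pole whose order is the multiplicity, 3.

The point is a pole of order 3.


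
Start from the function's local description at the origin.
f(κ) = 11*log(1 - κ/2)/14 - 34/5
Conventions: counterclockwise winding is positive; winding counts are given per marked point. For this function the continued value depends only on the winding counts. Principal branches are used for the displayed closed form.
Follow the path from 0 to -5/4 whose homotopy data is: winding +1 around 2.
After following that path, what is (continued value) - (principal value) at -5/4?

Continued minus principal equals (11/7)*pi*i.

The rational part is single-valued and drops out of the difference; each branch term changes only by its own monodromy.
(11/14)*log(1 - κ/(2)): each positive loop around 2 adds 2*pi*i to the log, so winding +1 contributes (11/14)*(1)*2*pi*i = (11/7)*pi*i.
Summing the contributions at κ = -5/4 gives (11/7)*pi*i.


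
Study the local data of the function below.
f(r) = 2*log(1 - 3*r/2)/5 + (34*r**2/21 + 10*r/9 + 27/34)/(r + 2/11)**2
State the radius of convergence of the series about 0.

The radius of convergence is 2/11.

Denominator factor (r + 2/11)^2: pole of order 2 at -2/11, modulus 2/11.
Branch term (2/5)*log(1 - r/(2/3)): its argument vanishes at r = 2/3, a logarithmic branch point, modulus 2/3.
The radius of convergence is the smallest modulus among the singular points: 2/11.


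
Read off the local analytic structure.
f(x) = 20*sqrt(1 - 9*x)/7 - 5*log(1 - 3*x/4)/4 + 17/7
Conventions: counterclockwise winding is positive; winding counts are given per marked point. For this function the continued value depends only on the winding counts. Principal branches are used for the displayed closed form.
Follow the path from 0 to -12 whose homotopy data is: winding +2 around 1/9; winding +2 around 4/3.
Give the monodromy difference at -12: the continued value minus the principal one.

Continued minus principal equals -(5)*pi*i.

The rational part is single-valued and drops out of the difference; each branch term changes only by its own monodromy.
(20/7)*sqrt(1 - x/(1/9)): winding +2 is even, the square root returns to the same sheet, contribution 0.
(-5/4)*log(1 - x/(4/3)): each positive loop around 4/3 adds 2*pi*i to the log, so winding +2 contributes (-5/4)*(2)*2*pi*i = -(5)*pi*i.
Summing the contributions at x = -12 gives -(5)*pi*i.


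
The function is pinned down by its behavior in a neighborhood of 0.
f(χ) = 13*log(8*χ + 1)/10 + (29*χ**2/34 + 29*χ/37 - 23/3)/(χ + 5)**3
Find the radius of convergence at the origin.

The radius of convergence is 1/8.

Denominator factor (χ + 5)^3: pole of order 3 at -5, modulus 5.
Branch term (13/10)*log(1 - χ/(-1/8)): its argument vanishes at χ = -1/8, a logarithmic branch point, modulus 1/8.
The radius of convergence is the smallest modulus among the singular points: 1/8.


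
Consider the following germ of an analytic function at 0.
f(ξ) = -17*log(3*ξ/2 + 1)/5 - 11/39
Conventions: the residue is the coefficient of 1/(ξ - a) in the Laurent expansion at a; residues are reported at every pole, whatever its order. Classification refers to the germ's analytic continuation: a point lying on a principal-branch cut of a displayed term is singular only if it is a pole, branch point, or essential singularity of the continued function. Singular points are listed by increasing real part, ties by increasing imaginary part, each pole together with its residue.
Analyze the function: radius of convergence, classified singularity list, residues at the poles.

Radius of convergence at 0: 2/3.
At -2/3: a logarithmic branch point.

Branch term (-17/5)*log(1 - ξ/(-2/3)): its argument vanishes at ξ = -2/3, a logarithmic branch point, modulus 2/3.
The radius of convergence is the smallest modulus among the singular points: 2/3.


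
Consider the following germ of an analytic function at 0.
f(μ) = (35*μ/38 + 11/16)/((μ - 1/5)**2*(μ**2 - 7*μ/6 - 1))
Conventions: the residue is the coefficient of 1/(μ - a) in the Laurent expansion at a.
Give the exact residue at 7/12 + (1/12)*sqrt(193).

The residue is 1473375/9740464 + (35913975/1879909552)*sqrt(193).

The factor μ**2 - 7*μ/6 - 1 splits as (μ - a)(μ - a') with a = 7/12 + (1/12)*sqrt(193), a' = 7/12 - (1/12)*sqrt(193). At the order-1 pole a set g(μ) = (μ - a)*f(μ) = [(35*μ/38 + 11/16)/(μ - 1/5)**2] / (μ - a').
Simple pole: residue = g(a) at a = 7/12 + (1/12)*sqrt(193), which is 1473375/9740464 + (35913975/1879909552)*sqrt(193).


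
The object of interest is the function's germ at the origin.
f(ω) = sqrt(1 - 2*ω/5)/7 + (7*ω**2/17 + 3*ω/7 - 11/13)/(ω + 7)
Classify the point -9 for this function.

The point is a regular point.

Denominator factors: ω + 7 = -2 at ω = -9 — none vanishes.
Branch term sqrt(1 - ω/(5/2)): argument at -9 is 23/5, nonzero, so -9 is not its branch point (a point on a principal cut is still regular for the continued germ).
So the germ continues analytically to -9.


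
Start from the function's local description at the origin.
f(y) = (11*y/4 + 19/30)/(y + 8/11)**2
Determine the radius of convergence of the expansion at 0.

The radius of convergence is 8/11.

Denominator factor (y + 8/11)^2: pole of order 2 at -8/11, modulus 8/11.
The radius of convergence is the smallest modulus among the singular points: 8/11.


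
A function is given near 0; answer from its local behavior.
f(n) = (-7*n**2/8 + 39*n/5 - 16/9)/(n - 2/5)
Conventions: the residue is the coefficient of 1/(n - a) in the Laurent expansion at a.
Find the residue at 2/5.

The residue is 541/450.

At the order-1 pole 2/5 set g(n) = (n - (2/5))*f(n) = -7*n**2/8 + 39*n/5 - 16/9.
Simple pole: residue = g(a) at a = 2/5, which is 541/450.


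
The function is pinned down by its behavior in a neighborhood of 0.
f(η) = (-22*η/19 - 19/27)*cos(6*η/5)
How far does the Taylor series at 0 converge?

The factor cos(6*η/5) is entire and contributes no finite singular point.
The polynomial part has no poles.
No finite singular points: the Taylor series at 0 converges everywhere.

The radius of convergence is infinite.


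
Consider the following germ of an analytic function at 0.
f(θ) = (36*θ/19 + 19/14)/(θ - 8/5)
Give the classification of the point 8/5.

The point is a pole of order 1.

The denominator factor θ - 8/5 vanishes at 8/5 and appears to the power 1; the numerator there equals 5837/1330, nonzero, and no other factor vanishes.
Hence a pole whose order is the multiplicity, 1.


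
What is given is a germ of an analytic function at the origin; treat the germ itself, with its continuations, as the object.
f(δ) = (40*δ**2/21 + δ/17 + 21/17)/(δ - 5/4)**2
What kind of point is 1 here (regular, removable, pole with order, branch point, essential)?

The point is a regular point.

Denominator factors: δ - 5/4 = -1/4 at δ = 1 — none vanishes.
So the germ continues analytically to 1.


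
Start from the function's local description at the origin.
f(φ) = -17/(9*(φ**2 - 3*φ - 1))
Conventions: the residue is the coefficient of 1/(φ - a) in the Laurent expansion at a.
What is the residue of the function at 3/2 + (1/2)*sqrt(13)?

The factor φ**2 - 3*φ - 1 splits as (φ - a)(φ - a') with a = 3/2 + (1/2)*sqrt(13), a' = 3/2 - (1/2)*sqrt(13). At the order-1 pole a set g(φ) = (φ - a)*f(φ) = [-17/9] / (φ - a').
Simple pole: residue = g(a) at a = 3/2 + (1/2)*sqrt(13), which is -(17/117)*sqrt(13).

The residue is -(17/117)*sqrt(13).


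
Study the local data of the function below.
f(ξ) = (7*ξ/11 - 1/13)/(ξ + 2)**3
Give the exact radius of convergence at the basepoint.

Denominator factor (ξ + 2)^3: pole of order 3 at -2, modulus 2.
The radius of convergence is the smallest modulus among the singular points: 2.

The radius of convergence is 2.


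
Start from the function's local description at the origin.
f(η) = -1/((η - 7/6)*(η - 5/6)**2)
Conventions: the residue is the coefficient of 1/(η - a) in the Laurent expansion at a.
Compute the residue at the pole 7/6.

The residue is -9.

At the order-1 pole 7/6 set g(η) = (η - (7/6))*f(η) = -1/(η - 5/6)**2.
Simple pole: residue = g(a) at a = 7/6, which is -9.


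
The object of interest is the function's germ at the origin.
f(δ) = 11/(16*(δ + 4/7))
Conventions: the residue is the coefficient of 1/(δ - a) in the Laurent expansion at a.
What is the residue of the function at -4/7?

At the order-1 pole -4/7 set g(δ) = (δ - (-4/7))*f(δ) = 11/16.
Simple pole: residue = g(a) at a = -4/7, which is 11/16.

The residue is 11/16.


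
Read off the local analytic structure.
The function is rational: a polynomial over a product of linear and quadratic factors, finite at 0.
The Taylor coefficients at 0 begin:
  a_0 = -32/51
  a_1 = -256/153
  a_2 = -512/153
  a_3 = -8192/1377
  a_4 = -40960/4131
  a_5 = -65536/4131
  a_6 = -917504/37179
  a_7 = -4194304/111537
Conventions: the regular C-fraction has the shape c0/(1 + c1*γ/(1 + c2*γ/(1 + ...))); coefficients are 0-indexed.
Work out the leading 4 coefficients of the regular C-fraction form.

The regular C-fraction coefficients are [-32/51, -8/3, 2/3, -2/3].

Taylor coefficients (read off): a_0 = -32/51, a_1 = -256/153, a_2 = -512/153, a_3 = -8192/1377.
c0 = a_0 = -32/51. Peel one level at a time: if S = 1 + c*γ/S' with S'(0) = 1, then c is the γ-coefficient of S and S' = c*γ/(S - 1).
S_1 = c0/f = 1 + (-8/3)*γ + (16/9)*γ^2 + ...; c1 = -8/3.
S_2 = c1*γ/(S_1 - 1) = 1 + (2/3)*γ + (4/9)*γ^2 + ...; c2 = 2/3.
S_3 = c2*γ/(S_2 - 1) = 1 + (-2/3)*γ + ...; c3 = -2/3.


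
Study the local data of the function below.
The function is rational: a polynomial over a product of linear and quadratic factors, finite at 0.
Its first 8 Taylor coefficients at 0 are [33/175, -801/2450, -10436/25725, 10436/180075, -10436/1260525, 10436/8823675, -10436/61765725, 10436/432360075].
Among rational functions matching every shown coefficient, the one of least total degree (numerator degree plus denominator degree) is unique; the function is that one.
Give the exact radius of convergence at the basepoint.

No rational of total degree below 3 reproduces all 8 coefficients; solving the [2/1] Pade equations on them gives f(χ) = (-19*χ**2/6 - 21*χ/10 + 33/25)/(χ + 7), whose expansion matches every shown term.
Denominator factor (χ + 7): pole of order 1 at -7, modulus 7.
The radius of convergence is the smallest modulus among the singular points: 7.

The radius of convergence is 7.


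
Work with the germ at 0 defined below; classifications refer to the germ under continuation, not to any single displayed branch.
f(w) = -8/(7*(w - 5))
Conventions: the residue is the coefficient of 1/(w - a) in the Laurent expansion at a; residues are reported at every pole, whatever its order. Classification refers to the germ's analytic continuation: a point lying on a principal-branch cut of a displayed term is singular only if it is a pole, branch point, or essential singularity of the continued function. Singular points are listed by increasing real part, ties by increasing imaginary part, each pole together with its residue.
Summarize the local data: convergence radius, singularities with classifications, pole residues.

Radius of convergence at 0: 5.
At 5: a pole of order 1; residue -8/7.

Denominator factor (w - 5): pole of order 1 at 5, modulus 5.
The radius of convergence is the smallest modulus among the singular points: 5.
At the order-1 pole 5 set g(w) = (w - (5))*f(w) = -8/7.
Simple pole: residue = g(a) at a = 5, which is -8/7.


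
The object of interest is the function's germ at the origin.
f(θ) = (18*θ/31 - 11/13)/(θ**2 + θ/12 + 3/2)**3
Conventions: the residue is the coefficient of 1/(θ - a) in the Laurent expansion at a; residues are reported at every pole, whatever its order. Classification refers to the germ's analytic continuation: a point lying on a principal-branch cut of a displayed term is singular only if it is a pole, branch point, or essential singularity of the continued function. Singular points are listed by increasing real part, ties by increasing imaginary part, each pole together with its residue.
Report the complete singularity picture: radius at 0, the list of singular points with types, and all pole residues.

Denominator factor (θ**2 + θ/12 + 3/2)^3: discriminant -863/144, complex-conjugate roots (-1/24) + ((1/24)*sqrt(863))*i and (-1/24) - ((1/24)*sqrt(863))*i; poles of order 3, moduli (1/2)*sqrt(6) and (1/2)*sqrt(6).
The radius of convergence is the smallest modulus among the singular points: (1/2)*sqrt(6).
The factor θ**2 + θ/12 + 3/2 splits as (θ - a)(θ - a') with a = (-1/24) - ((1/24)*sqrt(863))*i, a' = (-1/24) + ((1/24)*sqrt(863))*i. At the order-3 pole a set g(θ) = (θ - a)^3*f(θ) = [18*θ/31 - 11/13] / (θ - a')^3.
Order-3 pole: residue = g''(a)/2; g''((-1/24) - ((1/24)*sqrt(863))*i) = -((1047333888/259022465741)*sqrt(863))*i, so the residue is -((523666944/259022465741)*sqrt(863))*i.
The factor θ**2 + θ/12 + 3/2 splits as (θ - a)(θ - a') with a = (-1/24) + ((1/24)*sqrt(863))*i, a' = (-1/24) - ((1/24)*sqrt(863))*i. At the order-3 pole a set g(θ) = (θ - a)^3*f(θ) = [18*θ/31 - 11/13] / (θ - a')^3.
Order-3 pole: residue = g''(a)/2; g''((-1/24) + ((1/24)*sqrt(863))*i) = ((1047333888/259022465741)*sqrt(863))*i, so the residue is ((523666944/259022465741)*sqrt(863))*i.
List the singular points by increasing real part (a conjugate pair: the negative imaginary part first).

Radius of convergence at 0: (1/2)*sqrt(6).
At (-1/24) - ((1/24)*sqrt(863))*i: a pole of order 3; residue -((523666944/259022465741)*sqrt(863))*i.
At (-1/24) + ((1/24)*sqrt(863))*i: a pole of order 3; residue ((523666944/259022465741)*sqrt(863))*i.


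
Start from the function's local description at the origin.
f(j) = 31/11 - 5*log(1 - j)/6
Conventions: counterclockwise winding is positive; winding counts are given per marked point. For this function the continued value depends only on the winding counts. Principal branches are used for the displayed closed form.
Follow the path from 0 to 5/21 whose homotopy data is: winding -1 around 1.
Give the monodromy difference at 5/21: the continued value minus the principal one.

Continued minus principal equals (5/3)*pi*i.

The rational part is single-valued and drops out of the difference; each branch term changes only by its own monodromy.
(-5/6)*log(1 - j/(1)): each positive loop around 1 adds 2*pi*i to the log, so winding -1 contributes (-5/6)*(-1)*2*pi*i = (5/3)*pi*i.
Summing the contributions at j = 5/21 gives (5/3)*pi*i.


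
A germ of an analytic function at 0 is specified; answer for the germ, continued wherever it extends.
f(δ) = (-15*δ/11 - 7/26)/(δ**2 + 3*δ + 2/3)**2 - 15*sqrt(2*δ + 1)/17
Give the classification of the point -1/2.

The point is an algebraic (square-root) branch point.

The term (-15/17)*sqrt(1 - δ/(-1/2)) has argument 1 - -1/2/(-1/2) = 0 at -1/2: a square-root (algebraic, two-sheeted) branch point; the remaining terms are analytic or single-valued there.


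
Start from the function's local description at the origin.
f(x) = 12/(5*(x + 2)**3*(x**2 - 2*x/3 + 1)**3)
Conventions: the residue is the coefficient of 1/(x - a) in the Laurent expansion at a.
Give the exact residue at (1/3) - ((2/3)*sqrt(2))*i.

The residue is (-32562/2476099) + ((117010089/2535525376)*sqrt(2))*i.

The factor x**2 - 2*x/3 + 1 splits as (x - a)(x - a') with a = (1/3) - ((2/3)*sqrt(2))*i, a' = (1/3) + ((2/3)*sqrt(2))*i. At the order-3 pole a set g(x) = (x - a)^3*f(x) = [12/(5*(x + 2)**3)] / (x - a')^3.
Order-3 pole: residue = g''(a)/2; g''((1/3) - ((2/3)*sqrt(2))*i) = (-65124/2476099) + ((117010089/1267762688)*sqrt(2))*i, so the residue is (-32562/2476099) + ((117010089/2535525376)*sqrt(2))*i.


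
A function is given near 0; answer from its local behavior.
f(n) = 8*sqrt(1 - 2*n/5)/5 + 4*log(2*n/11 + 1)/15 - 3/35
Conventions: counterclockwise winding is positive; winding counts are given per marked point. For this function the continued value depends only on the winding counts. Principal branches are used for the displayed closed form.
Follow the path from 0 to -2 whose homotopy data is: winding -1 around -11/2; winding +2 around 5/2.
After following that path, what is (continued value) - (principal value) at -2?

Continued minus principal equals -(8/15)*pi*i.

The rational part is single-valued and drops out of the difference; each branch term changes only by its own monodromy.
(4/15)*log(1 - n/(-11/2)): each positive loop around -11/2 adds 2*pi*i to the log, so winding -1 contributes (4/15)*(-1)*2*pi*i = -(8/15)*pi*i.
(8/5)*sqrt(1 - n/(5/2)): winding +2 is even, the square root returns to the same sheet, contribution 0.
Summing the contributions at n = -2 gives -(8/15)*pi*i.
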